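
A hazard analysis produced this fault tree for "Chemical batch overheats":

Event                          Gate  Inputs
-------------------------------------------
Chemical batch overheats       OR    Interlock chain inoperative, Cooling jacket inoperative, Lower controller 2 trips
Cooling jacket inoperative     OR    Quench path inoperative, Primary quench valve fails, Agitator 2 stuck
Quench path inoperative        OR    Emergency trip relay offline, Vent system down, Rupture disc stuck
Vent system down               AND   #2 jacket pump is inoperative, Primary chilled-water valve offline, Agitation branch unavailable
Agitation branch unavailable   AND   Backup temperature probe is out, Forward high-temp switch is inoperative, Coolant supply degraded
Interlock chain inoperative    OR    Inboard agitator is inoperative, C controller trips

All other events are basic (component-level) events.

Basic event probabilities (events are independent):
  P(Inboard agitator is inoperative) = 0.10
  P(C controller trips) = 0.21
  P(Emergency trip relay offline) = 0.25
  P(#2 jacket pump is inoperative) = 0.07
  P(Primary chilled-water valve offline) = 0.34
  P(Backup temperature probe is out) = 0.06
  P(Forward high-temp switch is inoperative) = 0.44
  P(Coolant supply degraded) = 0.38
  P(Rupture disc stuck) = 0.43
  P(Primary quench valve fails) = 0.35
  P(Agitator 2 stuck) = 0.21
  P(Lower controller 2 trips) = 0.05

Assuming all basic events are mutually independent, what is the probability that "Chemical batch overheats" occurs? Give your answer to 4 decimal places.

0.8518

P(Interlock chain inoperative) [OR] = 1 − (1−0.10) × (1−0.21) = 0.289000
P(Agitation branch unavailable) [AND] = 0.06 × 0.44 × 0.38 = 0.010032
P(Vent system down) [AND] = 0.07 × 0.34 × 0.010032 = 0.000239
P(Quench path inoperative) [OR] = 1 − (1−0.25) × (1−0.000239) × (1−0.43) = 0.572602
P(Cooling jacket inoperative) [OR] = 1 − (1−0.572602) × (1−0.35) × (1−0.21) = 0.780531
P(Chemical batch overheats) [OR] = 1 − (1−0.289000) × (1−0.780531) × (1−0.05) = 0.851760
Rounded to 4 decimal places: P(Chemical batch overheats) ≈ 0.8518.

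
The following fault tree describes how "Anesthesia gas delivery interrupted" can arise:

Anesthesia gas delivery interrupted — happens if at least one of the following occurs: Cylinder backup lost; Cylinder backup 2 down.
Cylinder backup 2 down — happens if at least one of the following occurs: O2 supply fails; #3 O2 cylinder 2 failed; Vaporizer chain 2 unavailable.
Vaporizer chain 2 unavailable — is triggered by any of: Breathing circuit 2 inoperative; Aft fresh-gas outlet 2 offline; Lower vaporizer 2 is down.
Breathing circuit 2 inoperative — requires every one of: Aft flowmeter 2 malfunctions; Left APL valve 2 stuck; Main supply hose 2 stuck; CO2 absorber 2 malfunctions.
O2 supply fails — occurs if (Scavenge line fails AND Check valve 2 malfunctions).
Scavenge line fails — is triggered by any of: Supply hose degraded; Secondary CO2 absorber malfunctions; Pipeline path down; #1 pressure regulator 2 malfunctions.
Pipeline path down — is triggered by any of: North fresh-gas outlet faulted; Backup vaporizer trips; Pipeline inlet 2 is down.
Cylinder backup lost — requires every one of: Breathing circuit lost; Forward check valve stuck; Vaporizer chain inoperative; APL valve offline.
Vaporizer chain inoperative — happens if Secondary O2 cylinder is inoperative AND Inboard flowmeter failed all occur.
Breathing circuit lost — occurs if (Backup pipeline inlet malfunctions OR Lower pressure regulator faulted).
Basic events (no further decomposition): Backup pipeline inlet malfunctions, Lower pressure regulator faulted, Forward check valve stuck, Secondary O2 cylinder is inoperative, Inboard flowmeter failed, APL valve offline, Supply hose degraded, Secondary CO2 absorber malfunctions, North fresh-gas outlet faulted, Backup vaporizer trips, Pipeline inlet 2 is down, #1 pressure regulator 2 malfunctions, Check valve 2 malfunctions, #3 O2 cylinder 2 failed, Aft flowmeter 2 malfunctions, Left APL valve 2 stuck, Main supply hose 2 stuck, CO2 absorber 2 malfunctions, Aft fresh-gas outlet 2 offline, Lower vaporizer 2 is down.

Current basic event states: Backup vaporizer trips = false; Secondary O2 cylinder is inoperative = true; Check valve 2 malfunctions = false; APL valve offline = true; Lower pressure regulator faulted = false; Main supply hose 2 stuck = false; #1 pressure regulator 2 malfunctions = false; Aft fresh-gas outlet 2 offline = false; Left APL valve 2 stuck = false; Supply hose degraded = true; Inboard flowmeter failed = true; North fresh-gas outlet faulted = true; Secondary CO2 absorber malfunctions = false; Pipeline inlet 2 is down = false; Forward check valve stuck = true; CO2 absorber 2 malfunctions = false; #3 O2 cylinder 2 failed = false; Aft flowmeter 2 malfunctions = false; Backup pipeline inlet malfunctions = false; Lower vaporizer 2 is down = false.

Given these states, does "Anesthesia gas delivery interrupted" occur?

No

Breathing circuit lost [OR]: Backup pipeline inlet malfunctions=not, Lower pressure regulator faulted=not → no input occurs → does not occur.
Vaporizer chain inoperative [AND]: Secondary O2 cylinder is inoperative=occurs, Inboard flowmeter failed=occurs → all inputs occur → occurs.
Cylinder backup lost [AND]: Breathing circuit lost=not, Forward check valve stuck=occurs, Vaporizer chain inoperative=occurs, APL valve offline=occurs → not all inputs occur → does not occur.
Pipeline path down [OR]: North fresh-gas outlet faulted=occurs, Backup vaporizer trips=not, Pipeline inlet 2 is down=not → at least one input occurs → occurs.
Scavenge line fails [OR]: Supply hose degraded=occurs, Secondary CO2 absorber malfunctions=not, Pipeline path down=occurs, #1 pressure regulator 2 malfunctions=not → at least one input occurs → occurs.
O2 supply fails [AND]: Scavenge line fails=occurs, Check valve 2 malfunctions=not → not all inputs occur → does not occur.
Breathing circuit 2 inoperative [AND]: Aft flowmeter 2 malfunctions=not, Left APL valve 2 stuck=not, Main supply hose 2 stuck=not, CO2 absorber 2 malfunctions=not → not all inputs occur → does not occur.
Vaporizer chain 2 unavailable [OR]: Breathing circuit 2 inoperative=not, Aft fresh-gas outlet 2 offline=not, Lower vaporizer 2 is down=not → no input occurs → does not occur.
Cylinder backup 2 down [OR]: O2 supply fails=not, #3 O2 cylinder 2 failed=not, Vaporizer chain 2 unavailable=not → no input occurs → does not occur.
Anesthesia gas delivery interrupted [OR]: Cylinder backup lost=not, Cylinder backup 2 down=not → no input occurs → does not occur.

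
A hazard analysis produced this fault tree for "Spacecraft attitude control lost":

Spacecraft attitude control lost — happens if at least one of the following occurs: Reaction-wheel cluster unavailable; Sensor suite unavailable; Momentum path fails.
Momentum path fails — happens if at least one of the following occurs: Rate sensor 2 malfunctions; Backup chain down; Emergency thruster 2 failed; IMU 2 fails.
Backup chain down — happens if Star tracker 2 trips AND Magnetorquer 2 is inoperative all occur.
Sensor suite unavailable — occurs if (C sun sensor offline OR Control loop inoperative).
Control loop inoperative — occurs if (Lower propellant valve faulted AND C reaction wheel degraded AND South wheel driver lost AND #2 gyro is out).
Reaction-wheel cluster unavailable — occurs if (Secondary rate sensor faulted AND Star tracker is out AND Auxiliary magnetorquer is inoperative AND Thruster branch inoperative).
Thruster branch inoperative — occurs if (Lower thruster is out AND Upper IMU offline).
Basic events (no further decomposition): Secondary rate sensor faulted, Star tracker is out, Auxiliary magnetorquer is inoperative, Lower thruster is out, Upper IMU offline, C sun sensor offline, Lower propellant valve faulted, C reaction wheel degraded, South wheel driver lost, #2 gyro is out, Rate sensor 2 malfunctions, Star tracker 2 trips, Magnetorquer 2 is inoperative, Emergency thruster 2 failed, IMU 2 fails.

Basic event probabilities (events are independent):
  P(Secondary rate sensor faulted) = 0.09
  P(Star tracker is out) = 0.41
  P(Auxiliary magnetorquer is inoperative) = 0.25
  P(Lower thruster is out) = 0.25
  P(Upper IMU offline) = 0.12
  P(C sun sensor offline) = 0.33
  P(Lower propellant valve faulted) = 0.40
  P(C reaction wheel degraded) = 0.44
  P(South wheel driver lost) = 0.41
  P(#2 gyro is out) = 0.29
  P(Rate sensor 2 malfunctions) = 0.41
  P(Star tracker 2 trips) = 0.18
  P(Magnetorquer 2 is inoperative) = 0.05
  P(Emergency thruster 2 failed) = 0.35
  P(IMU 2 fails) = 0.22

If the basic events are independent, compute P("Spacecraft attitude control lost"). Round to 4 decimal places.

0.8056

P(Thruster branch inoperative) [AND] = 0.25 × 0.12 = 0.030000
P(Reaction-wheel cluster unavailable) [AND] = 0.09 × 0.41 × 0.25 × 0.030000 = 0.000277
P(Control loop inoperative) [AND] = 0.40 × 0.44 × 0.41 × 0.29 = 0.020926
P(Sensor suite unavailable) [OR] = 1 − (1−0.33) × (1−0.020926) = 0.344020
P(Backup chain down) [AND] = 0.18 × 0.05 = 0.009000
P(Momentum path fails) [OR] = 1 − (1−0.41) × (1−0.009000) × (1−0.35) × (1−0.22) = 0.703562
P(Spacecraft attitude control lost) [OR] = 1 − (1−0.000277) × (1−0.344020) × (1−0.703562) = 0.805596
Rounded to 4 decimal places: P(Spacecraft attitude control lost) ≈ 0.8056.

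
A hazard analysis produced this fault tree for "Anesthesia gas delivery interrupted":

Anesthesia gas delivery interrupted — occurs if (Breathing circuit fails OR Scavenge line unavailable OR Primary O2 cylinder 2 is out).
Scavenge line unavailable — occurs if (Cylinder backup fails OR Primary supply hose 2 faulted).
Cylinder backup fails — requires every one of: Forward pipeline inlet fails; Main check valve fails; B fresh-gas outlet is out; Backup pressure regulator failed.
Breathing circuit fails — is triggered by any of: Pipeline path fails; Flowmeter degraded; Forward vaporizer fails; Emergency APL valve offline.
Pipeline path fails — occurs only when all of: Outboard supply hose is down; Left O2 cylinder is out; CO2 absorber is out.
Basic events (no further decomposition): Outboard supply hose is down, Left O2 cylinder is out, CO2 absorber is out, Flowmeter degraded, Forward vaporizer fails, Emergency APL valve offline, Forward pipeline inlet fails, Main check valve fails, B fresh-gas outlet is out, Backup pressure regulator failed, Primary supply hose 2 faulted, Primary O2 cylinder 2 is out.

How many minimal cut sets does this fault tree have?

Pipeline path fails [AND]: one cut set from each child combined → 1 × 1 × 1 = 1 cut set(s).
Breathing circuit fails [OR]: union of children's cut sets → 4 cut set(s).
Cylinder backup fails [AND]: one cut set from each child combined → 1 × 1 × 1 × 1 = 1 cut set(s).
Scavenge line unavailable [OR]: union of children's cut sets → 2 cut set(s).
Anesthesia gas delivery interrupted [OR]: union of children's cut sets → 7 cut set(s).
Minimal cut sets: {CO2 absorber is out, Left O2 cylinder is out, Outboard supply hose is down}; {Flowmeter degraded}; {Forward vaporizer fails}; {Emergency APL valve offline}; {B fresh-gas outlet is out, Backup pressure regulator failed, Forward pipeline inlet fails, Main check valve fails}; {Primary supply hose 2 faulted}; {Primary O2 cylinder 2 is out}.

7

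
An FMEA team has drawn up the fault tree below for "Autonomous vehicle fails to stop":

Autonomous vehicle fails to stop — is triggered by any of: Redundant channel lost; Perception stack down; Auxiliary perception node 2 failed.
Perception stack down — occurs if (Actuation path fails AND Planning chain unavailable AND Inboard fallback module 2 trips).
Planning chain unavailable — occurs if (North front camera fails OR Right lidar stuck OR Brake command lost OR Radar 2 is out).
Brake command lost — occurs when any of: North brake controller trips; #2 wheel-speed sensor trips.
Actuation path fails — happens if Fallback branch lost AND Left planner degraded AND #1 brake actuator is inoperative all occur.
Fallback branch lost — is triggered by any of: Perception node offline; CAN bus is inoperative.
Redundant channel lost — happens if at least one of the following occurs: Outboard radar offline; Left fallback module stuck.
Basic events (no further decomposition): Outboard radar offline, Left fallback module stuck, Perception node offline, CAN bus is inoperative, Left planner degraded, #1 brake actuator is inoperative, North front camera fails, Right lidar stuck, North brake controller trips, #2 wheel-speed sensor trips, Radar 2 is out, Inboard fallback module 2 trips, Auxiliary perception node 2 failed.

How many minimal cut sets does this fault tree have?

13

Redundant channel lost [OR]: union of children's cut sets → 2 cut set(s).
Fallback branch lost [OR]: union of children's cut sets → 2 cut set(s).
Actuation path fails [AND]: one cut set from each child combined → 2 × 1 × 1 = 2 cut set(s).
Brake command lost [OR]: union of children's cut sets → 2 cut set(s).
Planning chain unavailable [OR]: union of children's cut sets → 5 cut set(s).
Perception stack down [AND]: one cut set from each child combined → 2 × 5 × 1 = 10 cut set(s).
Autonomous vehicle fails to stop [OR]: union of children's cut sets → 13 cut set(s).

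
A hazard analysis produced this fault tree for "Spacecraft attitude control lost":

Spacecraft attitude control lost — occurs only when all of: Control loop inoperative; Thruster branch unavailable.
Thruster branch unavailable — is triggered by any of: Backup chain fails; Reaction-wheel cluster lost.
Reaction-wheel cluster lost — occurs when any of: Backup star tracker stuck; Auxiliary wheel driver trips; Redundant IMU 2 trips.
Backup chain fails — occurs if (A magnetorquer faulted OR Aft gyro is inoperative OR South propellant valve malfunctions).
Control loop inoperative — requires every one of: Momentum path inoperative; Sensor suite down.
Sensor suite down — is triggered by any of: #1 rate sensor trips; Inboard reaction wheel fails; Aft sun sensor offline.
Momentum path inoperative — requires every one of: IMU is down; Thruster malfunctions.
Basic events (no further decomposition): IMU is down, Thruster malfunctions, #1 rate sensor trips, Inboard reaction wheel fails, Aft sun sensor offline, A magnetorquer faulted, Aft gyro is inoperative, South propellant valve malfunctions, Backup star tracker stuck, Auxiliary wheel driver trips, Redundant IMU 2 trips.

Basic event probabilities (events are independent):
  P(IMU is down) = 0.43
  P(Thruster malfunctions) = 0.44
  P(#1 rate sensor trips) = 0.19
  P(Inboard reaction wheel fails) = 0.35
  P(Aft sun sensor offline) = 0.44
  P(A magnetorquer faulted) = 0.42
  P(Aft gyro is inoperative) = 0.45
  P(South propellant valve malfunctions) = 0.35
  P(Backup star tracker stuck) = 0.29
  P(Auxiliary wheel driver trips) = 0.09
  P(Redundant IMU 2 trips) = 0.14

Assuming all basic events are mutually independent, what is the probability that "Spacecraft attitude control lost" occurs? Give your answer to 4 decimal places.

P(Momentum path inoperative) [AND] = 0.43 × 0.44 = 0.189200
P(Sensor suite down) [OR] = 1 − (1−0.19) × (1−0.35) × (1−0.44) = 0.705160
P(Control loop inoperative) [AND] = 0.189200 × 0.705160 = 0.133416
P(Backup chain fails) [OR] = 1 − (1−0.42) × (1−0.45) × (1−0.35) = 0.792650
P(Reaction-wheel cluster lost) [OR] = 1 − (1−0.29) × (1−0.09) × (1−0.14) = 0.444354
P(Thruster branch unavailable) [OR] = 1 − (1−0.792650) × (1−0.444354) = 0.884787
P(Spacecraft attitude control lost) [AND] = 0.133416 × 0.884787 = 0.118045
Rounded to 4 decimal places: P(Spacecraft attitude control lost) ≈ 0.1180.

0.1180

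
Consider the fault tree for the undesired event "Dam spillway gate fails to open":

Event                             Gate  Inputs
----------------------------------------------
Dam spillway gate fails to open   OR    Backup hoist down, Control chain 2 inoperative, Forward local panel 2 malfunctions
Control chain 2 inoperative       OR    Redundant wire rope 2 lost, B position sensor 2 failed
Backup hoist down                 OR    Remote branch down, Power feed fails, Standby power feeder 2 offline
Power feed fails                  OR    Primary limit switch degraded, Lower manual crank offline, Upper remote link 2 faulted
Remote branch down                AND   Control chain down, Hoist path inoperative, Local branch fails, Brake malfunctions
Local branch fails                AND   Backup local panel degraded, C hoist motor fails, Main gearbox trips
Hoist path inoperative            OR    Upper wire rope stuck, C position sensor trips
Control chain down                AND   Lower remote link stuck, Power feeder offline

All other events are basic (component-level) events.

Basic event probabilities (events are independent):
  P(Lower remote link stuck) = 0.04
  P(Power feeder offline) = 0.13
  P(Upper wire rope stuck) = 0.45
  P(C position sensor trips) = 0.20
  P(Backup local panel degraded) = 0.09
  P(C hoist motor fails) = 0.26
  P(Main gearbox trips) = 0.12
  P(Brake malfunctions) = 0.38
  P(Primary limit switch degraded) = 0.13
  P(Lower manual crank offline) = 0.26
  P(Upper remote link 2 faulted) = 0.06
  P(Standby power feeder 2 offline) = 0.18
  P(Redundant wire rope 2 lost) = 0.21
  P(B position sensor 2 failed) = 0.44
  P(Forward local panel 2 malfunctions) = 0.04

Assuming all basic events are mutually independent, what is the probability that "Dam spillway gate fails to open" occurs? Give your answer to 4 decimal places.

P(Control chain down) [AND] = 0.04 × 0.13 = 0.005200
P(Hoist path inoperative) [OR] = 1 − (1−0.45) × (1−0.20) = 0.560000
P(Local branch fails) [AND] = 0.09 × 0.26 × 0.12 = 0.002808
P(Remote branch down) [AND] = 0.005200 × 0.560000 × 0.002808 × 0.38 = 0.000003
P(Power feed fails) [OR] = 1 − (1−0.13) × (1−0.26) × (1−0.06) = 0.394828
P(Backup hoist down) [OR] = 1 − (1−0.000003) × (1−0.394828) × (1−0.18) = 0.503760
P(Control chain 2 inoperative) [OR] = 1 − (1−0.21) × (1−0.44) = 0.557600
P(Dam spillway gate fails to open) [OR] = 1 − (1−0.503760) × (1−0.557600) × (1−0.04) = 0.789245
Rounded to 4 decimal places: P(Dam spillway gate fails to open) ≈ 0.7892.

0.7892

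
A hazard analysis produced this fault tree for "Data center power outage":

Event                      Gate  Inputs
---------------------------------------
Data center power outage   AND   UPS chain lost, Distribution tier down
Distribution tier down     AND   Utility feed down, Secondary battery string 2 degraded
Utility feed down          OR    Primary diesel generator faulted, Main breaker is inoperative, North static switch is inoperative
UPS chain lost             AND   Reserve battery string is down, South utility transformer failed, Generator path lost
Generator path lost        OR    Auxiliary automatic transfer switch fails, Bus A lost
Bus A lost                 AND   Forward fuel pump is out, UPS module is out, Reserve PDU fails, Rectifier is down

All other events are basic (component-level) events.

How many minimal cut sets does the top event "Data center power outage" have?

6

Bus A lost [AND]: one cut set from each child combined → 1 × 1 × 1 × 1 = 1 cut set(s).
Generator path lost [OR]: union of children's cut sets → 2 cut set(s).
UPS chain lost [AND]: one cut set from each child combined → 1 × 1 × 2 = 2 cut set(s).
Utility feed down [OR]: union of children's cut sets → 3 cut set(s).
Distribution tier down [AND]: one cut set from each child combined → 3 × 1 = 3 cut set(s).
Data center power outage [AND]: one cut set from each child combined → 2 × 3 = 6 cut set(s).
Minimal cut sets: {Auxiliary automatic transfer switch fails, Primary diesel generator faulted, Reserve battery string is down, Secondary battery string 2 degraded, South utility transformer failed}; {Auxiliary automatic transfer switch fails, Main breaker is inoperative, Reserve battery string is down, Secondary battery string 2 degraded, South utility transformer failed}; {Auxiliary automatic transfer switch fails, North static switch is inoperative, Reserve battery string is down, Secondary battery string 2 degraded, South utility transformer failed}; {Forward fuel pump is out, Primary diesel generator faulted, Rectifier is down, Reserve PDU fails, Reserve battery string is down, Secondary battery string 2 degraded, South utility transformer failed, UPS module is out}; {Forward fuel pump is out, Main breaker is inoperative, Rectifier is down, Reserve PDU fails, Reserve battery string is down, Secondary battery string 2 degraded, South utility transformer failed, UPS module is out}; {Forward fuel pump is out, North static switch is inoperative, Rectifier is down, Reserve PDU fails, Reserve battery string is down, Secondary battery string 2 degraded, South utility transformer failed, UPS module is out}.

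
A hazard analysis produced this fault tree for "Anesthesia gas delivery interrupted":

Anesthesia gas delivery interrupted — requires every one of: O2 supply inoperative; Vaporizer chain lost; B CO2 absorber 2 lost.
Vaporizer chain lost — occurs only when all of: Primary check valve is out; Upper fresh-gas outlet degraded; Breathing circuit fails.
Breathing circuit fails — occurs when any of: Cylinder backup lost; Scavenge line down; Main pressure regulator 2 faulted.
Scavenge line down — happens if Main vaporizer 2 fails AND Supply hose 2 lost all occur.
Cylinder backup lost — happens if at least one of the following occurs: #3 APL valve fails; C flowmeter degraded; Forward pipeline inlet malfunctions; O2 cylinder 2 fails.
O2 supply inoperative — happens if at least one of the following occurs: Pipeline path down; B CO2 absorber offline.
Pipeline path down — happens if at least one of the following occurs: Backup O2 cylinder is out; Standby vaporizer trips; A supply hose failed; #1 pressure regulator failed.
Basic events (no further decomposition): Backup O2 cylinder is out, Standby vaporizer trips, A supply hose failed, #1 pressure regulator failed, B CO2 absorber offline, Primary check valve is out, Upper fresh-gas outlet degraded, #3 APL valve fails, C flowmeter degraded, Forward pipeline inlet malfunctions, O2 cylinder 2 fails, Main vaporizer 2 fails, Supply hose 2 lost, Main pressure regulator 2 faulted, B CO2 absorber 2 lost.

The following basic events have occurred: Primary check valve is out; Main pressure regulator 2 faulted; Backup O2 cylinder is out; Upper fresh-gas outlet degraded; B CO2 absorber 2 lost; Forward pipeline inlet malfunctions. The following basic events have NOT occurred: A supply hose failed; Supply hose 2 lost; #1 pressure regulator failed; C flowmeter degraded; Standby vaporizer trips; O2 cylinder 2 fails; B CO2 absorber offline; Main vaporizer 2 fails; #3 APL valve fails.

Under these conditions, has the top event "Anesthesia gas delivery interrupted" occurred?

Pipeline path down [OR]: Backup O2 cylinder is out=occurs, Standby vaporizer trips=not, A supply hose failed=not, #1 pressure regulator failed=not → at least one input occurs → occurs.
O2 supply inoperative [OR]: Pipeline path down=occurs, B CO2 absorber offline=not → at least one input occurs → occurs.
Cylinder backup lost [OR]: #3 APL valve fails=not, C flowmeter degraded=not, Forward pipeline inlet malfunctions=occurs, O2 cylinder 2 fails=not → at least one input occurs → occurs.
Scavenge line down [AND]: Main vaporizer 2 fails=not, Supply hose 2 lost=not → not all inputs occur → does not occur.
Breathing circuit fails [OR]: Cylinder backup lost=occurs, Scavenge line down=not, Main pressure regulator 2 faulted=occurs → at least one input occurs → occurs.
Vaporizer chain lost [AND]: Primary check valve is out=occurs, Upper fresh-gas outlet degraded=occurs, Breathing circuit fails=occurs → all inputs occur → occurs.
Anesthesia gas delivery interrupted [AND]: O2 supply inoperative=occurs, Vaporizer chain lost=occurs, B CO2 absorber 2 lost=occurs → all inputs occur → occurs.

Yes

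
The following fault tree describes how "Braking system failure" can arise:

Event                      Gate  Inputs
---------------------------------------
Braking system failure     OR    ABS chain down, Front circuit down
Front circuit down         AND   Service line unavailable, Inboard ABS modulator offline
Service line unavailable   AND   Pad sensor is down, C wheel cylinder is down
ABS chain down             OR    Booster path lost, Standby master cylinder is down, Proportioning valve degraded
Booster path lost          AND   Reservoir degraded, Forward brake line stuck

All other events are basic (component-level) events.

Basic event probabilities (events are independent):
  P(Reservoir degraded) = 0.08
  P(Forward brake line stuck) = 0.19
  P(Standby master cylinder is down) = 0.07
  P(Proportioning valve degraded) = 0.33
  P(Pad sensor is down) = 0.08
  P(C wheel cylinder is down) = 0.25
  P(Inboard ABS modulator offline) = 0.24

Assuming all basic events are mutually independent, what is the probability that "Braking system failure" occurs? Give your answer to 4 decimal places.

0.3893

P(Booster path lost) [AND] = 0.08 × 0.19 = 0.015200
P(ABS chain down) [OR] = 1 − (1−0.015200) × (1−0.07) × (1−0.33) = 0.386371
P(Service line unavailable) [AND] = 0.08 × 0.25 = 0.020000
P(Front circuit down) [AND] = 0.020000 × 0.24 = 0.004800
P(Braking system failure) [OR] = 1 − (1−0.386371) × (1−0.004800) = 0.389316
Rounded to 4 decimal places: P(Braking system failure) ≈ 0.3893.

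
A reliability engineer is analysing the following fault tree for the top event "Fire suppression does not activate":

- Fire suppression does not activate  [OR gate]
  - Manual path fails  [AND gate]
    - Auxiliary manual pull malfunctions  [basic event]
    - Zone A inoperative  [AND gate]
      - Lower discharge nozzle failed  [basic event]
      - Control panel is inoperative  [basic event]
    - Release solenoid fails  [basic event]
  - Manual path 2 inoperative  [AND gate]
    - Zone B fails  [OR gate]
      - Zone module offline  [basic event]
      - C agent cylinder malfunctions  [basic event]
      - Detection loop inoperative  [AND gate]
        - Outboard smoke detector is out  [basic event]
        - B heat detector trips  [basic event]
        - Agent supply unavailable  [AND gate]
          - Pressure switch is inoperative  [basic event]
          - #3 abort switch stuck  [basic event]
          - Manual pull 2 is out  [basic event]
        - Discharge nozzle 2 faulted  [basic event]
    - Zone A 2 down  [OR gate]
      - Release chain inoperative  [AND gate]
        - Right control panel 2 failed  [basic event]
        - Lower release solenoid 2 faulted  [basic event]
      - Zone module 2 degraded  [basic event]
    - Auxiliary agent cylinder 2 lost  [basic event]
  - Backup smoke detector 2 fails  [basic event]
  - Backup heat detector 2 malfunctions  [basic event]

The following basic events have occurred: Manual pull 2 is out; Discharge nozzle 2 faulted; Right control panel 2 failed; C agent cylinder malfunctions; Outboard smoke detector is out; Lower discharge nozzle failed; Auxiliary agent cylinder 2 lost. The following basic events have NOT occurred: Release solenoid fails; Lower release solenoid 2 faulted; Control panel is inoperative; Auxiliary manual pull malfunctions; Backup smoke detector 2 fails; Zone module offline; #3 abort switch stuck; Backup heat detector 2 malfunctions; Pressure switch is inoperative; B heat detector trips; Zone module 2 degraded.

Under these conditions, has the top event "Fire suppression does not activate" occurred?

Zone A inoperative [AND]: Lower discharge nozzle failed=occurs, Control panel is inoperative=not → not all inputs occur → does not occur.
Manual path fails [AND]: Auxiliary manual pull malfunctions=not, Zone A inoperative=not, Release solenoid fails=not → not all inputs occur → does not occur.
Agent supply unavailable [AND]: Pressure switch is inoperative=not, #3 abort switch stuck=not, Manual pull 2 is out=occurs → not all inputs occur → does not occur.
Detection loop inoperative [AND]: Outboard smoke detector is out=occurs, B heat detector trips=not, Agent supply unavailable=not, Discharge nozzle 2 faulted=occurs → not all inputs occur → does not occur.
Zone B fails [OR]: Zone module offline=not, C agent cylinder malfunctions=occurs, Detection loop inoperative=not → at least one input occurs → occurs.
Release chain inoperative [AND]: Right control panel 2 failed=occurs, Lower release solenoid 2 faulted=not → not all inputs occur → does not occur.
Zone A 2 down [OR]: Release chain inoperative=not, Zone module 2 degraded=not → no input occurs → does not occur.
Manual path 2 inoperative [AND]: Zone B fails=occurs, Zone A 2 down=not, Auxiliary agent cylinder 2 lost=occurs → not all inputs occur → does not occur.
Fire suppression does not activate [OR]: Manual path fails=not, Manual path 2 inoperative=not, Backup smoke detector 2 fails=not, Backup heat detector 2 malfunctions=not → no input occurs → does not occur.

No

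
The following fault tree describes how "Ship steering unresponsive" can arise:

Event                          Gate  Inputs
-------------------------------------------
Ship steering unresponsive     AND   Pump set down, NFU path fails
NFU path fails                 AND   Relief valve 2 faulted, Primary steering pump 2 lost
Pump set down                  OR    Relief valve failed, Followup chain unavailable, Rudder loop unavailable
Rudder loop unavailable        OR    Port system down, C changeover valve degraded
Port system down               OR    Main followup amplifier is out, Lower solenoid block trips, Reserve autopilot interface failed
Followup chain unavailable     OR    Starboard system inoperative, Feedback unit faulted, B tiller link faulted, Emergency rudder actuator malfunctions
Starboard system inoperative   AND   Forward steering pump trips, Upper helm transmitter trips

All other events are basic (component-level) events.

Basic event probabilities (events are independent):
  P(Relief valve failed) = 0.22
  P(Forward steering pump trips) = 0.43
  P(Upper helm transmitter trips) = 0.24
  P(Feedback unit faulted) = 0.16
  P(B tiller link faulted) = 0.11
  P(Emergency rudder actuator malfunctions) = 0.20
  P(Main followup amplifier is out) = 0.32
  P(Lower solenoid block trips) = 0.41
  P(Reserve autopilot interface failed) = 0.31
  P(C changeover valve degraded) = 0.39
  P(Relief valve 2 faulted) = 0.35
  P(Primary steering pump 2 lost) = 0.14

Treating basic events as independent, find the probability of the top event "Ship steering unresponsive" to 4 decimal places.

P(Starboard system inoperative) [AND] = 0.43 × 0.24 = 0.103200
P(Followup chain unavailable) [OR] = 1 − (1−0.103200) × (1−0.16) × (1−0.11) × (1−0.20) = 0.463642
P(Port system down) [OR] = 1 − (1−0.32) × (1−0.41) × (1−0.31) = 0.723172
P(Rudder loop unavailable) [OR] = 1 − (1−0.723172) × (1−0.39) = 0.831135
P(Pump set down) [OR] = 1 − (1−0.22) × (1−0.463642) × (1−0.831135) = 0.929354
P(NFU path fails) [AND] = 0.35 × 0.14 = 0.049000
P(Ship steering unresponsive) [AND] = 0.929354 × 0.049000 = 0.045538
Rounded to 4 decimal places: P(Ship steering unresponsive) ≈ 0.0455.

0.0455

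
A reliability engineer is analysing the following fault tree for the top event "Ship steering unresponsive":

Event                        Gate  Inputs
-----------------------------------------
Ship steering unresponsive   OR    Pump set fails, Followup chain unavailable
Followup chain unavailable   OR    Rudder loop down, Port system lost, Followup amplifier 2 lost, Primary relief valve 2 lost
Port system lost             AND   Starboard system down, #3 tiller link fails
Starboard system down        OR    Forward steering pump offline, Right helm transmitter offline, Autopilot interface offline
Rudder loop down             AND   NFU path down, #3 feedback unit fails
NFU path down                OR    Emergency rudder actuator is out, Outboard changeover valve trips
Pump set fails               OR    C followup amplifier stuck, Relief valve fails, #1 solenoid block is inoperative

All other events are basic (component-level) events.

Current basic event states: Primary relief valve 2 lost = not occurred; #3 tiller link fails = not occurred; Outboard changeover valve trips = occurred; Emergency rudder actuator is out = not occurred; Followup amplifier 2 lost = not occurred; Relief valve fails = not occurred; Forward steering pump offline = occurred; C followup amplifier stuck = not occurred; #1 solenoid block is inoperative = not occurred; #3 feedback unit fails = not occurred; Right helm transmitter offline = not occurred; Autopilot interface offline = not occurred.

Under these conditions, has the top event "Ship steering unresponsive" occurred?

Pump set fails [OR]: C followup amplifier stuck=not, Relief valve fails=not, #1 solenoid block is inoperative=not → no input occurs → does not occur.
NFU path down [OR]: Emergency rudder actuator is out=not, Outboard changeover valve trips=occurs → at least one input occurs → occurs.
Rudder loop down [AND]: NFU path down=occurs, #3 feedback unit fails=not → not all inputs occur → does not occur.
Starboard system down [OR]: Forward steering pump offline=occurs, Right helm transmitter offline=not, Autopilot interface offline=not → at least one input occurs → occurs.
Port system lost [AND]: Starboard system down=occurs, #3 tiller link fails=not → not all inputs occur → does not occur.
Followup chain unavailable [OR]: Rudder loop down=not, Port system lost=not, Followup amplifier 2 lost=not, Primary relief valve 2 lost=not → no input occurs → does not occur.
Ship steering unresponsive [OR]: Pump set fails=not, Followup chain unavailable=not → no input occurs → does not occur.

No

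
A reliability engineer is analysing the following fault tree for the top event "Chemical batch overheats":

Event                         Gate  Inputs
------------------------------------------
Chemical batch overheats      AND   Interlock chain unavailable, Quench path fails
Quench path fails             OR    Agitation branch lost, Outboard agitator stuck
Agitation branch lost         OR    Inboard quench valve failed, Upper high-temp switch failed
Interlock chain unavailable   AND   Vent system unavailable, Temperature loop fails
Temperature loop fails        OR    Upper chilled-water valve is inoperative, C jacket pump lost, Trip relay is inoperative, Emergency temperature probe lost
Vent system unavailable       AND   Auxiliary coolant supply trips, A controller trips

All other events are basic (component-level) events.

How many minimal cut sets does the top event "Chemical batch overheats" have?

12

Vent system unavailable [AND]: one cut set from each child combined → 1 × 1 = 1 cut set(s).
Temperature loop fails [OR]: union of children's cut sets → 4 cut set(s).
Interlock chain unavailable [AND]: one cut set from each child combined → 1 × 4 = 4 cut set(s).
Agitation branch lost [OR]: union of children's cut sets → 2 cut set(s).
Quench path fails [OR]: union of children's cut sets → 3 cut set(s).
Chemical batch overheats [AND]: one cut set from each child combined → 4 × 3 = 12 cut set(s).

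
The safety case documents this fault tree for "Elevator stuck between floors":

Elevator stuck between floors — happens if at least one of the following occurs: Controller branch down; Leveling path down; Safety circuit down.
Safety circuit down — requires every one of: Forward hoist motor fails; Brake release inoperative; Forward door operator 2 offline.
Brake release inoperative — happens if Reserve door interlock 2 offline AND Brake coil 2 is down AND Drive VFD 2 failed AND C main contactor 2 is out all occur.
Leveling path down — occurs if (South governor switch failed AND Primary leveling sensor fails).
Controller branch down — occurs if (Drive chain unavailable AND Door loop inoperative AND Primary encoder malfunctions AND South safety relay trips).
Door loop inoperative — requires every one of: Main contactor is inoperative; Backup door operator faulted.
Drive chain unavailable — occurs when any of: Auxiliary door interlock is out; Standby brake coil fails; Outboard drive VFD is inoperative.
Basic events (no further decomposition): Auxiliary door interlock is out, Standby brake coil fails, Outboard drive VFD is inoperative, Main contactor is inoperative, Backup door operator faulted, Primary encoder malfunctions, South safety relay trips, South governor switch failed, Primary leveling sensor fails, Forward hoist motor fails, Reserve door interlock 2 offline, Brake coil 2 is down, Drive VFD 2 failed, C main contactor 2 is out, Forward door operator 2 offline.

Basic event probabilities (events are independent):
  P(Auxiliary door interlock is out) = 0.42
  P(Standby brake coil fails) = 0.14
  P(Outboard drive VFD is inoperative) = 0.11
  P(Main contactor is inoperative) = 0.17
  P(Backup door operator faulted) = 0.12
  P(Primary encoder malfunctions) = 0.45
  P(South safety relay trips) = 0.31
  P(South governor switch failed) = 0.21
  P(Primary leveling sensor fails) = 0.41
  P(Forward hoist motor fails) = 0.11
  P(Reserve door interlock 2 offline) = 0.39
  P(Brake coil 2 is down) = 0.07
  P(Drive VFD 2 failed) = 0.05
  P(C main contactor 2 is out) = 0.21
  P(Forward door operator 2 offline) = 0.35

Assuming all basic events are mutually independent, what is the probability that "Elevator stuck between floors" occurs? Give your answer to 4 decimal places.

P(Drive chain unavailable) [OR] = 1 − (1−0.42) × (1−0.14) × (1−0.11) = 0.556068
P(Door loop inoperative) [AND] = 0.17 × 0.12 = 0.020400
P(Controller branch down) [AND] = 0.556068 × 0.020400 × 0.45 × 0.31 = 0.001582
P(Leveling path down) [AND] = 0.21 × 0.41 = 0.086100
P(Brake release inoperative) [AND] = 0.39 × 0.07 × 0.05 × 0.21 = 0.000287
P(Safety circuit down) [AND] = 0.11 × 0.000287 × 0.35 = 0.000011
P(Elevator stuck between floors) [OR] = 1 − (1−0.001582) × (1−0.086100) × (1−0.000011) = 0.087556
Rounded to 4 decimal places: P(Elevator stuck between floors) ≈ 0.0876.

0.0876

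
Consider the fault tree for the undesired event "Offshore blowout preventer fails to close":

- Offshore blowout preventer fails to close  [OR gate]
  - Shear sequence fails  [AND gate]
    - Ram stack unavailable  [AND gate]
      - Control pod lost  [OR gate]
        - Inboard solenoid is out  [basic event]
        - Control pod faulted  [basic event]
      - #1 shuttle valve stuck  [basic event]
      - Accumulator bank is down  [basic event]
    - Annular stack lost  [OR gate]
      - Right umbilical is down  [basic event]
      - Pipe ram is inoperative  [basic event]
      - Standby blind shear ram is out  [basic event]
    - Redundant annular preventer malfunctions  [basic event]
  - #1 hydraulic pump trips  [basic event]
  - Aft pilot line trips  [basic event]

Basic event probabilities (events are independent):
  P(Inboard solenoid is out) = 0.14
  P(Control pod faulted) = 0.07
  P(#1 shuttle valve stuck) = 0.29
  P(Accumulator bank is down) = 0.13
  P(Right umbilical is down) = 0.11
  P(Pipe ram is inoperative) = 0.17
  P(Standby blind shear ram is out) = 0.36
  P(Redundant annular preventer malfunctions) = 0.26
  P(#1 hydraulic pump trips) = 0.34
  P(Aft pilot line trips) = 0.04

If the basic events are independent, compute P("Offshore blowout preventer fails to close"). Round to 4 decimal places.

0.3671

P(Control pod lost) [OR] = 1 − (1−0.14) × (1−0.07) = 0.200200
P(Ram stack unavailable) [AND] = 0.200200 × 0.29 × 0.13 = 0.007548
P(Annular stack lost) [OR] = 1 − (1−0.11) × (1−0.17) × (1−0.36) = 0.527232
P(Shear sequence fails) [AND] = 0.007548 × 0.527232 × 0.26 = 0.001035
P(Offshore blowout preventer fails to close) [OR] = 1 − (1−0.001035) × (1−0.34) × (1−0.04) = 0.367056
Rounded to 4 decimal places: P(Offshore blowout preventer fails to close) ≈ 0.3671.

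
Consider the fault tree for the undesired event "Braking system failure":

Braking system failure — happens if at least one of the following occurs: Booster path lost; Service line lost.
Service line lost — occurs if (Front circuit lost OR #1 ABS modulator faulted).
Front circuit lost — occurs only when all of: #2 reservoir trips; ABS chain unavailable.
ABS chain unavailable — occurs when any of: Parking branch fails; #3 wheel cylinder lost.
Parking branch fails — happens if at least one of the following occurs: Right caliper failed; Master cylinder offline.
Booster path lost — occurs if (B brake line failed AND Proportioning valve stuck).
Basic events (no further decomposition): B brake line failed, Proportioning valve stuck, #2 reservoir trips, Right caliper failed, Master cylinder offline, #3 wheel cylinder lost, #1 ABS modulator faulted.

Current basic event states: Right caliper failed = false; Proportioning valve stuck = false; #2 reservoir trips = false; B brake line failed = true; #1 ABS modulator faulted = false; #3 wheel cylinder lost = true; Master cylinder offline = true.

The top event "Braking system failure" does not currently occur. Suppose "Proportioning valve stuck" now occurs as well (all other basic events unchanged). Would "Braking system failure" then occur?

Counterfactual: set "Proportioning valve stuck" to occurred.
Booster path lost [AND]: B brake line failed=occurs, Proportioning valve stuck=occurs → all inputs occur → occurs.
Parking branch fails [OR]: Right caliper failed=not, Master cylinder offline=occurs → at least one input occurs → occurs.
ABS chain unavailable [OR]: Parking branch fails=occurs, #3 wheel cylinder lost=occurs → at least one input occurs → occurs.
Front circuit lost [AND]: #2 reservoir trips=not, ABS chain unavailable=occurs → not all inputs occur → does not occur.
Service line lost [OR]: Front circuit lost=not, #1 ABS modulator faulted=not → no input occurs → does not occur.
Braking system failure [OR]: Booster path lost=occurs, Service line lost=not → at least one input occurs → occurs.

Yes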